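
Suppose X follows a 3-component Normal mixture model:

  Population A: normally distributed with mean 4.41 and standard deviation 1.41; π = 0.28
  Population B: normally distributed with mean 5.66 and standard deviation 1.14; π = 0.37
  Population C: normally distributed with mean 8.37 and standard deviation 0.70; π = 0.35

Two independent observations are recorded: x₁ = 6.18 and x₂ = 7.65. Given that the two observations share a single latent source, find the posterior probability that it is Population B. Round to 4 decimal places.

0.8786

P(component k | x) = P(Z=k)·f_k(x) / marginal(x), where marginal(x) = Σ_j P(Z=j)·f_j(x).
Since both observations come from the same component, the likelihood for component k is f_k(x₁)·f_k(x₂).
  p_A = [0.128678] × [0.0201886] = 0.00259783
  p_B = [0.315373] × [0.0762643] = 0.0240517
  p_C = [0.00426957] × [0.335799] = 0.00143371
Weight by the priors:
  P(Z=A)·p_A = 0.28 × 0.00259783 = 0.000727393
  P(Z=B)·p_B = 0.37 × 0.0240517 = 0.00889913
  P(Z=C)·p_C = 0.35 × 0.00143371 = 0.0005018
Sum: 0.000727393 + 0.00889913 + 0.0005018 = 0.0101283
P(Population B | x₁,x₂) ≈ 0.8786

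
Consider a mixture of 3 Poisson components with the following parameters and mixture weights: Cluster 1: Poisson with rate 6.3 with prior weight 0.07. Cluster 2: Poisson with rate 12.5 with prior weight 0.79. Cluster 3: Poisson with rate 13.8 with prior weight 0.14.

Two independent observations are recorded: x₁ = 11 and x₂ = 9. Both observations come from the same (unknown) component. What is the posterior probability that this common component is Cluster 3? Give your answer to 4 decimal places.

By Bayes' theorem, P(k | x) = P(Z=k) f_k(x) / Σ_j P(Z=j) f_j(x).
Since both observations come from the same component, the likelihood for component k is f_k(x₁)·f_k(x₂).
  L_1 = [e^(−6.3)·6.3^11/11! = 0.0285453] × [0.0791128] = 0.0022583
  L_2 = [e^(−12.5)·12.5^11/11! = 0.108686] × [0.0765149] = 0.0083161
  L_3 = [e^(−13.8)·13.8^11/11! = 0.0879529] × [0.0508025] = 0.00446823
Weight by the priors:
  P(Z=1)·L_1 = 0.07 × 0.0022583 = 0.000158081
  P(Z=2)·L_2 = 0.79 × 0.0083161 = 0.00656972
  P(Z=3)·L_3 = 0.14 × 0.00446823 = 0.000625552
Normaliser: 0.000158081 + 0.00656972 + 0.000625552 = 0.00735335
So the posterior for Cluster 3 is 0.000625552 / 0.00735335 ≈ 0.0851.

0.0851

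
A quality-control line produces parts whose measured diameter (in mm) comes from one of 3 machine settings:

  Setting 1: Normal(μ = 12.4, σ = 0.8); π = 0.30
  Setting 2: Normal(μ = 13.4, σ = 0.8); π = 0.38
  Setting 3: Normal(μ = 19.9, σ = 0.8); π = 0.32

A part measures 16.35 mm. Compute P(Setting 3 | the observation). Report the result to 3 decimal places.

0.038

By Bayes' theorem, P(k | x) = w_k f_k(x) / Σ_j w_j f_j(x).
Evaluate each component's likelihood at the observed value:
  p_1 = (1/(0.8·√(2π)))·exp(−(16.35−12.4)²/(2·0.8²)) = 0.498678·exp(-12.18945) = 2.53517e-06
  p_2 = (1/(0.8·√(2π)))·exp(−(16.35−13.4)²/(2·0.8²)) = 0.498678·exp(-6.79883) = 0.000556066
  p_3 = (1/(0.8·√(2π)))·exp(−(16.35−19.9)²/(2·0.8²)) = 0.498678·exp(-9.84570) = 2.64171e-05
Prior × likelihood for each component:
  w_1·p_1 = 0.30 × 2.53517e-06 = 7.60552e-07
  w_2·p_2 = 0.38 × 0.000556066 = 0.000211305
  w_3·p_3 = 0.32 × 2.64171e-05 = 8.45348e-06
Normaliser: 7.60552e-07 + 0.000211305 + 8.45348e-06 = 0.000220519
Responsibility of Setting 3: 8.45348e-06 / 0.000220519 ≈ 0.038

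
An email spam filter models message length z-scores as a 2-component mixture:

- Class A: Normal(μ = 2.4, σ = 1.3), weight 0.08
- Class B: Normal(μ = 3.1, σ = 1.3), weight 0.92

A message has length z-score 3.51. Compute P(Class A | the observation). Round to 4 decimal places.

0.0597

Posterior ∝ prior × likelihood, so P(k | x) ∝ π_k f_k(x); normalise over all components.
Component likelihoods at x = 3.51:
  f_A = 0.213135
  f_B = 0.29199
Weight by the priors:
  π_A·f_A = 0.08 × 0.213135 = 0.0170508
  π_B·f_B = 0.92 × 0.29199 = 0.268631
Sum: 0.0170508 + 0.268631 = 0.285681
P(Class A | 3.51) = 0.0170508 / 0.285681 ≈ 0.0597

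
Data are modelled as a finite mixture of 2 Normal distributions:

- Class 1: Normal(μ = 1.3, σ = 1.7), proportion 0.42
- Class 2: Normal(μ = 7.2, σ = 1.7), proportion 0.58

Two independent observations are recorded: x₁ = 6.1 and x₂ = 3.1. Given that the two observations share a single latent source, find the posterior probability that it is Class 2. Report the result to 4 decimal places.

By Bayes' theorem, P(k | x) = π_k f_k(x) / Σ_j π_j f_j(x).
Since both observations come from the same component, the likelihood for component k is f_k(x₁)·f_k(x₂).
  L_1 = [0.00435807] × [0.133973] = 0.000583862
  L_2 = [0.190346] × [0.0128056] = 0.0024375
Weight by the priors:
  π_1·L_1 = 0.42 × 0.000583862 = 0.000245222
  π_2·L_2 = 0.58 × 0.0024375 = 0.00141375
Normaliser: 0.000245222 + 0.00141375 = 0.00165897
Responsibility of Class 2: 0.00141375 / 0.00165897 ≈ 0.8522

0.8522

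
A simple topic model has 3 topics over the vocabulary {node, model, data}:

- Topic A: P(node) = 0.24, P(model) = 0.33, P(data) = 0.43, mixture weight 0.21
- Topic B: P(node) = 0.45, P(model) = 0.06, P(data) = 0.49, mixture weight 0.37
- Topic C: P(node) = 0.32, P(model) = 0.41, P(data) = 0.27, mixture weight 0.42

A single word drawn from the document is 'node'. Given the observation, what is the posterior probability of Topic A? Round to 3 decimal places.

By Bayes' theorem, P(k | x) = w_k f_k(x) / Σ_j w_j f_j(x).
Component likelihoods at x = 'node':
  p_A = 0.24
  p_B = 0.45
  p_C = 0.32
Weight by the priors:
  w_A·p_A = 0.21 × 0.24 = 0.0504
  w_B·p_B = 0.37 × 0.45 = 0.1665
  w_C·p_C = 0.42 × 0.32 = 0.1344
Normaliser: 0.0504 + 0.1665 + 0.1344 = 0.3513
P(Topic A | the observation) = 0.0504 / 0.3513 ≈ 0.143

0.143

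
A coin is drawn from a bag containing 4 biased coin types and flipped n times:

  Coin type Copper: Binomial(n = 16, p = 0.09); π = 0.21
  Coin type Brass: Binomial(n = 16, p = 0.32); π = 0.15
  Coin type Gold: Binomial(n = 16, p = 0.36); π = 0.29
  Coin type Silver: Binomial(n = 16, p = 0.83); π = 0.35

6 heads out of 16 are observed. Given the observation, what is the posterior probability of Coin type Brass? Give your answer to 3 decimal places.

0.317

By Bayes' theorem, P(k | x) = P(Z=k) f_k(x) / Σ_j P(Z=j) f_j(x).
Evaluate each component's likelihood at the observed value:
  p_Copper = 0.00165727
  p_Brass = 0.181766
  p_Gold = 0.200974
  p_Silver = 5.27815e-05
Weight by the priors:
  P(Z=Copper)·p_Copper = 0.21 × 0.00165727 = 0.000348027
  P(Z=Brass)·p_Brass = 0.15 × 0.181766 = 0.0272649
  P(Z=Gold)·p_Gold = 0.29 × 0.200974 = 0.0582823
  P(Z=Silver)·p_Silver = 0.35 × 5.27815e-05 = 1.84735e-05
Sum: 0.000348027 + 0.0272649 + 0.0582823 + 1.84735e-05 = 0.0859137
So the posterior for Coin type Brass is 0.0272649 / 0.0859137 ≈ 0.317.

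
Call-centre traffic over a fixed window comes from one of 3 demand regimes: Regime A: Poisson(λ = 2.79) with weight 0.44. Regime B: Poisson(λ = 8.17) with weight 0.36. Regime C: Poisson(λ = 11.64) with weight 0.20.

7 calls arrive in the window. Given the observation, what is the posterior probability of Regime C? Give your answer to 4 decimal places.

By Bayes' theorem, P(k | x) = w_k f_k(x) / Σ_j w_j f_j(x).
Component likelihoods at x = 7 calls:
  p_A = 0.0160368
  p_B = 0.136439
  p_C = 0.0505886
Multiply by the mixture weights:
  w_A·p_A = 0.44 × 0.0160368 = 0.00705618
  w_B·p_B = 0.36 × 0.136439 = 0.049118
  w_C·p_C = 0.20 × 0.0505886 = 0.0101177
Marginal: 0.00705618 + 0.049118 + 0.0101177 = 0.0662919
So the posterior for Regime C is 0.0101177 / 0.0662919 ≈ 0.1526.

0.1526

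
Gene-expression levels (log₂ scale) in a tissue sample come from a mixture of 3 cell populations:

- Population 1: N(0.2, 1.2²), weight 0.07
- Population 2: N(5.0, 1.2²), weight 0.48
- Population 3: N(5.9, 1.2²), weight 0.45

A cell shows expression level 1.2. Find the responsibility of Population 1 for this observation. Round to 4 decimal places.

0.9357

By Bayes' theorem, P(k | x) = π_k f_k(x) / Σ_j π_j f_j(x).
Evaluate each component's likelihood at the observed value:
  L_1 = (1/(1.2·√(2π)))·exp(−(1.2−0.2)²/(2·1.2²)) = 0.332452·exp(-0.34722) = 0.234927
  L_2 = (1/(1.2·√(2π)))·exp(−(1.2−5.0)²/(2·1.2²)) = 0.332452·exp(-5.01389) = 0.00220915
  L_3 = (1/(1.2·√(2π)))·exp(−(1.2−5.9)²/(2·1.2²)) = 0.332452·exp(-7.67014) = 0.000155106
Prior × likelihood for each component:
  π_1·L_1 = 0.07 × 0.234927 = 0.0164449
  π_2·L_2 = 0.48 × 0.00220915 = 0.00106039
  π_3·L_3 = 0.45 × 0.000155106 = 6.97979e-05
Sum: 0.0164449 + 0.00106039 + 6.97979e-05 = 0.017575
P(Population 1 | the observation) = 0.0164449 / 0.017575 ≈ 0.9357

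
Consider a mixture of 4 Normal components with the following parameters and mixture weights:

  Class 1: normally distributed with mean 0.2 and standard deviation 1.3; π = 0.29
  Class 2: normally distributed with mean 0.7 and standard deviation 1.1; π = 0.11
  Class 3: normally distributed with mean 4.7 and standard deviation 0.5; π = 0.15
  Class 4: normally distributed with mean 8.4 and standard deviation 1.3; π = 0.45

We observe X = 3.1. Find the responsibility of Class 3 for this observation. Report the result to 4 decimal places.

0.0604

By Bayes' theorem, P(k | x) = P(Z=k) f_k(x) / Σ_j P(Z=j) f_j(x).
Evaluate each component's likelihood at the observed value:
  p_1 = (1/(1.3·√(2π)))·exp(−(3.1−0.2)²/(2·1.3²)) = 0.306879·exp(-2.48817) = 0.02549
  p_2 = (1/(1.1·√(2π)))·exp(−(3.1−0.7)²/(2·1.1²)) = 0.362675·exp(-2.38017) = 0.0335602
  p_3 = (1/(0.5·√(2π)))·exp(−(3.1−4.7)²/(2·0.5²)) = 0.797885·exp(-5.12000) = 0.00476818
  p_4 = (1/(1.3·√(2π)))·exp(−(3.1−8.4)²/(2·1.3²)) = 0.306879·exp(-8.31065) = 7.54565e-05
Multiply by the mixture weights:
  P(Z=1)·p_1 = 0.29 × 0.02549 = 0.0073921
  P(Z=2)·p_2 = 0.11 × 0.0335602 = 0.00369162
  P(Z=3)·p_3 = 0.15 × 0.00476818 = 0.000715226
  P(Z=4)·p_4 = 0.45 × 7.54565e-05 = 3.39554e-05
Marginal: 0.0073921 + 0.00369162 + 0.000715226 + 3.39554e-05 = 0.0118329
P(Class 3 | x) = 0.000715226 / 0.0118329 ≈ 0.0604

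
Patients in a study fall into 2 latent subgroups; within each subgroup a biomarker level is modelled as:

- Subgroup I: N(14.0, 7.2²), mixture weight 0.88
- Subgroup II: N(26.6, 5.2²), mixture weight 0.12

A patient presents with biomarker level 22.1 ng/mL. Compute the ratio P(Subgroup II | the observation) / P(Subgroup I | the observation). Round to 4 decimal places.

0.2445

Posterior odds = (π_i f_i(x)) / (π_j f_j(x)); the normalising sum cancels.
Component likelihoods at x = 22.1 ng/mL:
  f_I = 0.0294273
  f_II = 0.0527579
Posterior odds = (π_II·f_II) / (π_I·f_I) = (0.12·0.0527579) / (0.88·0.0294273) = 0.00633094 / 0.025896 ≈ 0.2445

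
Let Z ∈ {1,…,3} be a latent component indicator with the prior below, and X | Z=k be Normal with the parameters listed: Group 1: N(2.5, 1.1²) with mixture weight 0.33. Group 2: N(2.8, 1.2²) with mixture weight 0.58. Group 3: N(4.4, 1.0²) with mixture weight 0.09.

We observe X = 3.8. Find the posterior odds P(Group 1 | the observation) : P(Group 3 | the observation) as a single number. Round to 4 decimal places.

1.9850

Since P(k|x) ∝ π_k f_k(x), the posterior odds are π_i f_i(x) / (π_j f_j(x)).
Normal densities:
  L_1 = (1/(1.1·√(2π)))·exp(−(3.8−2.5)²/(2·1.1²)) = 0.362675·exp(-0.69835) = 0.180397
  L_2 = (1/(1.2·√(2π)))·exp(−(3.8−2.8)²/(2·1.2²)) = 0.332452·exp(-0.34722) = 0.234927
  L_3 = (1/(1.0·√(2π)))·exp(−(3.8−4.4)²/(2·1.0²)) = 0.398942·exp(-0.18000) = 0.333225
0.059531 / 0.0299902 ≈ 1.9850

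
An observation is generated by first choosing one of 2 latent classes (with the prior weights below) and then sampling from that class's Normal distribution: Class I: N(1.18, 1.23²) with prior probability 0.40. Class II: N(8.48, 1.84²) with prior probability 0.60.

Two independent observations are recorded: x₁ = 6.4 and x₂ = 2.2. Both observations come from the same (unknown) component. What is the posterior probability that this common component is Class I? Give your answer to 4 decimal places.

By Bayes' theorem, P(k | x) = P(Z=k) f_k(x) / Σ_j P(Z=j) f_j(x).
Since both observations come from the same component, the likelihood for component k is f_k(x₁)·f_k(x₂).
  f_I = [3.98134e-05] × [0.229972] = 9.15599e-06
  f_II = [0.114447] × [0.00064058] = 7.33123e-05
Prior × likelihood for each component:
  P(Z=I)·f_I = 0.40 × 9.15599e-06 = 3.6624e-06
  P(Z=II)·f_II = 0.60 × 7.33123e-05 = 4.39874e-05
Sum: 3.6624e-06 + 4.39874e-05 = 4.76498e-05
P(Class I | x₁, x₂) = 3.6624e-06 / 4.76498e-05 ≈ 0.0769

0.0769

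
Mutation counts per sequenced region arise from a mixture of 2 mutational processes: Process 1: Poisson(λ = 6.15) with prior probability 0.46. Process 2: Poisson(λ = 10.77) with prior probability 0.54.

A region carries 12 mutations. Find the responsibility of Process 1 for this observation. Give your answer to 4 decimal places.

By Bayes' theorem, P(k | x) = w_k f_k(x) / Σ_j w_j f_j(x).
Evaluate each component's likelihood at the observed value:
  p_1 = e^(−6.15)·6.15^12/12! = 0.0130393
  p_2 = e^(−10.77)·10.77^12/12! = 0.106881
Unnormalised posteriors:
  w_1·p_1 = 0.46 × 0.0130393 = 0.00599807
  w_2·p_2 = 0.54 × 0.106881 = 0.0577157
Evidence: 0.00599807 + 0.0577157 = 0.0637137
So the posterior for Process 1 is 0.00599807 / 0.0637137 ≈ 0.0941.

0.0941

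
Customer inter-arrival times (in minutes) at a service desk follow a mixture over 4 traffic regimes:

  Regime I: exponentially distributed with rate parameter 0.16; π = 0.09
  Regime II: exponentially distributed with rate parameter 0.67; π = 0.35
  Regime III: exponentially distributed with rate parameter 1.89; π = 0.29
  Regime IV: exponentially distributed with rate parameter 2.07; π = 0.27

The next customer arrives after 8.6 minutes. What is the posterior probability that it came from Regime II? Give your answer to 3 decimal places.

P(component k | x) = π_k·f_k(x) / marginal(x), where marginal(x) = Σ_j π_j·f_j(x).
Component likelihoods at x = 8.6 minutes:
  f_I = 0.0404139
  f_II = 0.00210703
  f_III = 1.64983e-07
  f_IV = 3.84291e-08
Multiply by the mixture weights:
  π_I·f_I = 0.09 × 0.0404139 = 0.00363725
  π_II·f_II = 0.35 × 0.00210703 = 0.000737459
  π_III·f_III = 0.29 × 1.64983e-07 = 4.78451e-08
  π_IV·f_IV = 0.27 × 3.84291e-08 = 1.03759e-08
Normaliser: 0.00363725 + 0.000737459 + 4.78451e-08 + 1.03759e-08 = 0.00437477
P(Regime II | the observation) = 0.000737459 / 0.00437477 ≈ 0.169

0.169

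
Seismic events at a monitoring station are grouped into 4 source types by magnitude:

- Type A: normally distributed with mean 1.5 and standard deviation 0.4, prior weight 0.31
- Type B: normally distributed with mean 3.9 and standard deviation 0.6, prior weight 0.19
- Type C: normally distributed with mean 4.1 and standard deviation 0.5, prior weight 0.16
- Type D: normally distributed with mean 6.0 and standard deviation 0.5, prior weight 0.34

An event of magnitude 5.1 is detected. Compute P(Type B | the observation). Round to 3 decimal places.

By Bayes' theorem, P(k | x) = π_k f_k(x) / Σ_j π_j f_j(x).
Component likelihoods at x = 5.1:
  p_A = (1/(0.4·√(2π)))·exp(−(5.1−1.5)²/(2·0.4²)) = 0.997356·exp(-40.50000) = 2.56994e-18
  p_B = (1/(0.6·√(2π)))·exp(−(5.1−3.9)²/(2·0.6²)) = 0.664904·exp(-2.00000) = 0.0899849
  p_C = (1/(0.5·√(2π)))·exp(−(5.1−4.1)²/(2·0.5²)) = 0.797885·exp(-2.00000) = 0.107982
  p_D = (1/(0.5·√(2π)))·exp(−(5.1−6.0)²/(2·0.5²)) = 0.797885·exp(-1.62000) = 0.1579
Unnormalised posteriors:
  π_A·p_A = 0.31 × 2.56994e-18 = 7.96682e-19
  π_B·p_B = 0.19 × 0.0899849 = 0.0170971
  π_C·p_C = 0.16 × 0.107982 = 0.0172771
  π_D·p_D = 0.34 × 0.1579 = 0.0536861
Marginal: 7.96682e-19 + 0.0170971 + 0.0172771 + 0.0536861 = 0.0880604
Responsibility of Type B: 0.0170971 / 0.0880604 ≈ 0.194

0.194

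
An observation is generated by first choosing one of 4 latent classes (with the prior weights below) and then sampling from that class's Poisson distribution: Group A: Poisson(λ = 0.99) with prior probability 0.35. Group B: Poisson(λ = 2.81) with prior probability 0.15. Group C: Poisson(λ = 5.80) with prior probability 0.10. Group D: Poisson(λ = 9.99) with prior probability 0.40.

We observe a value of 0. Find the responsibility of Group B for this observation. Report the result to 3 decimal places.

Posterior ∝ prior × likelihood, so P(k | x) ∝ π_k f_k(x); normalise over all components.
Component likelihoods at x = 0:
  f_A = e^(−0.99)·0.99^0/0! = 0.371577
  f_B = e^(−2.81)·2.81^0/0! = 0.060205
  f_C = e^(−5.80)·5.80^0/0! = 0.00302755
  f_D = e^(−9.99)·9.99^0/0! = 4.58562e-05
Unnormalised posteriors:
  π_A·f_A = 0.35 × 0.371577 = 0.130052
  π_B·f_B = 0.15 × 0.060205 = 0.00903075
  π_C·f_C = 0.10 × 0.00302755 = 0.000302755
  π_D·f_D = 0.40 × 4.58562e-05 = 1.83425e-05
Denominator: 0.130052 + 0.00903075 + 0.000302755 + 1.83425e-05 = 0.139404
Responsibility of Group B: 0.00903075 / 0.139404 ≈ 0.065

0.065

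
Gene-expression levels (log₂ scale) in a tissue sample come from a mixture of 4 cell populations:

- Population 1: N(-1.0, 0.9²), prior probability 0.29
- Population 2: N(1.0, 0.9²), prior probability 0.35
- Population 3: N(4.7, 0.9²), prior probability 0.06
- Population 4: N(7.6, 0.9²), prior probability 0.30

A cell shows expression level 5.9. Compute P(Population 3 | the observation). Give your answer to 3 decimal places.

Posterior ∝ prior × likelihood, so P(k | x) ∝ P(Z=k) f_k(x); normalise over all components.
Component likelihoods at x = 5.9:
  f_1 = 7.6425e-14
  f_2 = 1.62179e-07
  f_3 = 0.182233
  f_4 = 0.0744574
Multiply by the mixture weights:
  P(Z=1)·f_1 = 0.29 × 7.6425e-14 = 2.21632e-14
  P(Z=2)·f_2 = 0.35 × 1.62179e-07 = 5.67626e-08
  P(Z=3)·f_3 = 0.06 × 0.182233 = 0.010934
  P(Z=4)·f_4 = 0.30 × 0.0744574 = 0.0223372
Evidence: 2.21632e-14 + 5.67626e-08 + 0.010934 + 0.0223372 = 0.0332713
P(Population 3 | x) ≈ 0.329

0.329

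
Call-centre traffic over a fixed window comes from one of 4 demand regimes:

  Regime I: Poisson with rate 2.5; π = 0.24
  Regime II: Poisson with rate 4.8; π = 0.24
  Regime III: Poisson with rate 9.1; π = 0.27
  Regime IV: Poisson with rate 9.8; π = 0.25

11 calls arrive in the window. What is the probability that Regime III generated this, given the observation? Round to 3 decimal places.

0.477

The responsibility of component k is P(Z=k) f_k(x) divided by Σ_j P(Z=j) f_j(x).
Poisson probabilities:
  p_I = e^(−2.5)·2.5^11/11! = 4.90285e-05
  p_II = e^(−4.8)·4.8^11/11! = 0.00642517
  p_III = e^(−9.1)·9.1^11/11! = 0.0991334
  p_IV = e^(−9.8)·9.8^11/11! = 0.111236
Prior × likelihood for each component:
  P(Z=I)·p_I = 0.24 × 4.90285e-05 = 1.17668e-05
  P(Z=II)·p_II = 0.24 × 0.00642517 = 0.00154204
  P(Z=III)·p_III = 0.27 × 0.0991334 = 0.026766
  P(Z=IV)·p_IV = 0.25 × 0.111236 = 0.027809
Marginal: 1.17668e-05 + 0.00154204 + 0.026766 + 0.027809 = 0.0561288
P(Regime III | data) = 0.026766 / 0.0561288 ≈ 0.477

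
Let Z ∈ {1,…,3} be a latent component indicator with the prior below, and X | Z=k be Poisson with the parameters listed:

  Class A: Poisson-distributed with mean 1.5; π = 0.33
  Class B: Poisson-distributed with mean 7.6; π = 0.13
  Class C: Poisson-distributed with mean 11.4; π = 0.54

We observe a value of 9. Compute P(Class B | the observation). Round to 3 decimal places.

By Bayes' theorem, P(k | x) = π_k f_k(x) / Σ_j π_j f_j(x).
Poisson probabilities:
  f_A = 2.36383e-05
  f_B = 0.11666
  f_C = 0.100328
Multiply by the mixture weights:
  π_A·f_A = 0.33 × 2.36383e-05 = 7.80065e-06
  π_B·f_B = 0.13 × 0.11666 = 0.0151658
  π_C·f_C = 0.54 × 0.100328 = 0.0541773
Marginal: 7.80065e-06 + 0.0151658 + 0.0541773 = 0.0693509
So the posterior for Class B is 0.0151658 / 0.0693509 ≈ 0.219.

0.219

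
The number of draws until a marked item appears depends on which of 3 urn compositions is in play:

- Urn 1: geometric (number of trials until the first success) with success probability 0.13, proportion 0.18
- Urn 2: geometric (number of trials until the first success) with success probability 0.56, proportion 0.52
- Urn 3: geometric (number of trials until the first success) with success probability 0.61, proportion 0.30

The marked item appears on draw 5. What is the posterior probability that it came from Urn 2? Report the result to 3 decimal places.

0.382

By Bayes' theorem, P(k | x) = π_k f_k(x) / Σ_j π_j f_j(x).
Component likelihoods at x = 5:
  L_1 = 0.0744767
  L_2 = 0.0209893
  L_3 = 0.014112
Weight by the priors:
  π_1·L_1 = 0.18 × 0.0744767 = 0.0134058
  π_2·L_2 = 0.52 × 0.0209893 = 0.0109145
  π_3·L_3 = 0.30 × 0.014112 = 0.0042336
Evidence: 0.0134058 + 0.0109145 + 0.0042336 = 0.0285539
P(Urn 2 | the observation) ≈ 0.382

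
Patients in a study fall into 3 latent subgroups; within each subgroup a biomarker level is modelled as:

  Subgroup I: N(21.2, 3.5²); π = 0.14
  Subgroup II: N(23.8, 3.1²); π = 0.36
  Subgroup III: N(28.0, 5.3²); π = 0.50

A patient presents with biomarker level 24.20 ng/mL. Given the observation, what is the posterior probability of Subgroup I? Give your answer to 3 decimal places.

P(component k | x) = π_k·f_k(x) / marginal(x), where marginal(x) = Σ_j π_j·f_j(x).
Normal densities:
  L_I = (1/(3.5·√(2π)))·exp(−(24.20−21.2)²/(2·3.5²)) = 0.113984·exp(-0.36735) = 0.0789415
  L_II = (1/(3.1·√(2π)))·exp(−(24.20−23.8)²/(2·3.1²)) = 0.128691·exp(-0.00832) = 0.127624
  L_III = (1/(5.3·√(2π)))·exp(−(24.20−28.0)²/(2·5.3²)) = 0.075272·exp(-0.25703) = 0.0582113
Prior × likelihood for each component:
  π_I·L_I = 0.14 × 0.0789415 = 0.0110518
  π_II·L_II = 0.36 × 0.127624 = 0.0459447
  π_III·L_III = 0.50 × 0.0582113 = 0.0291056
Normaliser: 0.0110518 + 0.0459447 + 0.0291056 = 0.0861022
So the posterior for Subgroup I is 0.0110518 / 0.0861022 ≈ 0.128.

0.128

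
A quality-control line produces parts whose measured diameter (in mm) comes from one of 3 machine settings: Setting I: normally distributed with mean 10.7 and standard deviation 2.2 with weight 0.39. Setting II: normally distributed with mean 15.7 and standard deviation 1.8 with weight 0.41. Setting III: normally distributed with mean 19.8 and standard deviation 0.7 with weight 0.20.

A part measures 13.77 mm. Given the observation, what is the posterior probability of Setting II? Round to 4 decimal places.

0.6569

Apply Bayes' rule: the posterior for each component is proportional to its prior times its likelihood at x.
Normal densities:
  p_I = 0.0684917
  p_II = 0.124736
  p_III = 4.38734e-17
Multiply by the mixture weights:
  w_I·p_I = 0.39 × 0.0684917 = 0.0267118
  w_II·p_II = 0.41 × 0.124736 = 0.0511418
  w_III·p_III = 0.20 × 4.38734e-17 = 8.77469e-18
Evidence: 0.0267118 + 0.0511418 + 8.77469e-18 = 0.0778535
Responsibility of Setting II: 0.0511418 / 0.0778535 ≈ 0.6569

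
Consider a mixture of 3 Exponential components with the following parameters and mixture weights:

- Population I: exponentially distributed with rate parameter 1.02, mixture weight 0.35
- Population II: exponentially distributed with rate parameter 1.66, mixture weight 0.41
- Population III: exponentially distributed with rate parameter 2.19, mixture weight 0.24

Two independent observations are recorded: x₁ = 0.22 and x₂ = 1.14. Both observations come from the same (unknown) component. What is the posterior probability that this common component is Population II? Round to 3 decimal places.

0.441

Posterior ∝ prior × likelihood, so P(k | x) ∝ π_k f_k(x); normalise over all components.
Since both observations come from the same component, the likelihood for component k is f_k(x₁)·f_k(x₂).
  p_I = [1.02·e^(−1.02·0.22) = 1.02·e^(−0.2244) = 0.814975] × [0.318862] = 0.259865
  p_II = [1.66·e^(−1.66·0.22) = 1.66·e^(−0.3652) = 1.15214] × [0.250178] = 0.288239
  p_III = [2.19·e^(−2.19·0.22) = 2.19·e^(−0.4818) = 1.3527] × [0.180378] = 0.243998
Unnormalised posteriors:
  π_I·p_I = 0.35 × 0.259865 = 0.0909526
  π_II·p_II = 0.41 × 0.288239 = 0.118178
  π_III·p_III = 0.24 × 0.243998 = 0.0585594
Evidence: 0.0909526 + 0.118178 + 0.0585594 = 0.26769
Responsibility of Population II: 0.118178 / 0.26769 ≈ 0.441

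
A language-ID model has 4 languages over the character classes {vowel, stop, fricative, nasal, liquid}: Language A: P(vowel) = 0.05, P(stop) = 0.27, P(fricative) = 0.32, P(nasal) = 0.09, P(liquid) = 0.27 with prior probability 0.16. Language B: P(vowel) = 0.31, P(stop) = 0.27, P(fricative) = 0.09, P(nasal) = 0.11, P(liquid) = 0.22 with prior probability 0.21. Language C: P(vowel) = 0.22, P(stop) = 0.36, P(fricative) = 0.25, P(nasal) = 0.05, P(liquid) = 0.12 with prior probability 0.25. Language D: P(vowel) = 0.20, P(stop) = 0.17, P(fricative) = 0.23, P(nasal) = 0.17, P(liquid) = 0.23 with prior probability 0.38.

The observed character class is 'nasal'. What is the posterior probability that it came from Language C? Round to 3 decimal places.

The responsibility of component k is π_k f_k(x) divided by Σ_j π_j f_j(x).
Component likelihoods at x = 'nasal':
  L_A = P(nasal | comp) = 0.09
  L_B = P(nasal | comp) = 0.11
  L_C = P(nasal | comp) = 0.05
  L_D = P(nasal | comp) = 0.17
Prior × likelihood for each component:
  π_A·L_A = 0.16 × 0.09 = 0.0144
  π_B·L_B = 0.21 × 0.11 = 0.0231
  π_C·L_C = 0.25 × 0.05 = 0.0125
  π_D·L_D = 0.38 × 0.17 = 0.0646
Evidence: 0.0144 + 0.0231 + 0.0125 + 0.0646 = 0.1146
P(Language C | the observation) ≈ 0.109

0.109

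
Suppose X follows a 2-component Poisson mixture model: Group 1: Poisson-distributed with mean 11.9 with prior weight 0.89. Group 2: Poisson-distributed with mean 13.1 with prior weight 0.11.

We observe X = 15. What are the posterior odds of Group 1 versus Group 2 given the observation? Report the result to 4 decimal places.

6.3575

Only the two components matter; the odds are (π_i f_i(x)) / (π_j f_j(x)).
Component likelihoods at x = 15:
  L_1 = e^(−11.9)·11.9^15/15! = 0.0705668
  L_2 = e^(−13.1)·13.1^15/15! = 0.0898074
0.0628045 / 0.00987881 ≈ 6.3575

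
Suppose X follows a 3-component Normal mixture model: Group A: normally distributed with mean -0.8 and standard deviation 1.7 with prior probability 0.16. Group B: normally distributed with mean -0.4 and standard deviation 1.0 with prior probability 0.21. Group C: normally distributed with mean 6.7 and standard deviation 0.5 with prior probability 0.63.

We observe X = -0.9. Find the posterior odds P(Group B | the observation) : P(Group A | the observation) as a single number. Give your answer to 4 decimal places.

Only the two components matter; the odds are (π_i f_i(x)) / (π_j f_j(x)).
Evaluate each component's likelihood at the observed value:
  L_A = 0.234266
  L_B = 0.352065
  L_C = 5.39811e-51
Posterior odds = (π_B·L_B) / (π_A·L_A) = (0.21·0.352065) / (0.16·0.234266) = 0.0739337 / 0.0374826 ≈ 1.9725

1.9725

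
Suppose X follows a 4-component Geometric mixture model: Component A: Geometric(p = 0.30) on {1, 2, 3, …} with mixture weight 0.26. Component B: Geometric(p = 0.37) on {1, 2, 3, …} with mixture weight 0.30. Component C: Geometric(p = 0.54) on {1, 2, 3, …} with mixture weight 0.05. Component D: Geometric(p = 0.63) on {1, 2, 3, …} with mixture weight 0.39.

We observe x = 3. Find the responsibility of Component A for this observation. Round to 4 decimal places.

Apply Bayes' rule: the posterior for each component is proportional to its prior times its likelihood at x.
Evaluate each component's likelihood at the observed value:
  L_A = 0.30·(1−0.30)^2 = 0.30·0.49 = 0.147
  L_B = 0.37·(1−0.37)^2 = 0.37·0.3969 = 0.146853
  L_C = 0.54·(1−0.54)^2 = 0.54·0.2116 = 0.114264
  L_D = 0.63·(1−0.63)^2 = 0.63·0.1369 = 0.086247
Weight by the priors:
  w_A·L_A = 0.26 × 0.147 = 0.03822
  w_B·L_B = 0.30 × 0.146853 = 0.0440559
  w_C·L_C = 0.05 × 0.114264 = 0.0057132
  w_D·L_D = 0.39 × 0.086247 = 0.0336363
Marginal: 0.03822 + 0.0440559 + 0.0057132 + 0.0336363 = 0.121625
P(Component A | data) ≈ 0.3142

0.3142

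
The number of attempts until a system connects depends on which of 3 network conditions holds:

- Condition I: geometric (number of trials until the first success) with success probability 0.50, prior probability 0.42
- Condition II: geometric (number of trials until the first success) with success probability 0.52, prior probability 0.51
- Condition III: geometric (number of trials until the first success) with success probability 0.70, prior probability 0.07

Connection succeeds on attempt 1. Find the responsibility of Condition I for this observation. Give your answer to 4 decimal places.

0.4006

P(component k | x) = w_k·f_k(x) / marginal(x), where marginal(x) = Σ_j w_j·f_j(x).
Evaluate each component's likelihood at the observed value:
  L_I = 0.5
  L_II = 0.52
  L_III = 0.7
Unnormalised posteriors:
  w_I·L_I = 0.42 × 0.5 = 0.21
  w_II·L_II = 0.51 × 0.52 = 0.2652
  w_III·L_III = 0.07 × 0.7 = 0.049
Normaliser: 0.21 + 0.2652 + 0.049 = 0.5242
P(Condition I | the observation) ≈ 0.4006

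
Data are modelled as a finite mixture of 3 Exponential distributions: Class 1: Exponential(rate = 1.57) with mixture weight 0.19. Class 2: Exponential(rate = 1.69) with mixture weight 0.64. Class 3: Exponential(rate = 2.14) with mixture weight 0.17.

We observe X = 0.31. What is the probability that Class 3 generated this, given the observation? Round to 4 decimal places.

P(component k | x) = π_k·f_k(x) / marginal(x), where marginal(x) = Σ_j π_j·f_j(x).
Evaluate each component's likelihood at the observed value:
  f_1 = 1.57·e^(−1.57·0.31) = 1.57·e^(−0.4867) = 0.965003
  f_2 = 1.69·e^(−1.69·0.31) = 1.69·e^(−0.5239) = 1.00083
  f_3 = 2.14·e^(−2.14·0.31) = 2.14·e^(−0.6634) = 1.10231
Unnormalised posteriors:
  π_1·f_1 = 0.19 × 0.965003 = 0.183351
  π_2·f_2 = 0.64 × 1.00083 = 0.64053
  π_3·f_3 = 0.17 × 1.10231 = 0.187392
Normaliser: 0.183351 + 0.64053 + 0.187392 = 1.01127
P(Class 3 | the observation) = 0.187392 / 1.01127 ≈ 0.1853

0.1853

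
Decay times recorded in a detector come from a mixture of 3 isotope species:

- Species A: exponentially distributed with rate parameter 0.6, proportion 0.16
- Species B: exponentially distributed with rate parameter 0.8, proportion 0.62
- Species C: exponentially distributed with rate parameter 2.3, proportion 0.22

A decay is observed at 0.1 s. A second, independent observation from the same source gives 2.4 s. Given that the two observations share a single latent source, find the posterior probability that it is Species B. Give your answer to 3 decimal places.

0.764

Posterior ∝ prior × likelihood, so P(k | x) ∝ π_k f_k(x); normalise over all components.
Since both observations come from the same component, the likelihood for component k is f_k(x₁)·f_k(x₂).
  f_A = [0.6·e^(−0.6·0.1) = 0.6·e^(−0.0600) = 0.565059] × [0.142157] = 0.0803269
  f_B = [0.8·e^(−0.8·0.1) = 0.8·e^(−0.0800) = 0.738493] × [0.117286] = 0.0866146
  f_C = [2.3·e^(−2.3·0.1) = 2.3·e^(−0.2300) = 1.82743] × [0.00921345] = 0.0168369
Weight by the priors:
  π_A·f_A = 0.16 × 0.0803269 = 0.0128523
  π_B·f_B = 0.62 × 0.0866146 = 0.053701
  π_C·f_C = 0.22 × 0.0168369 = 0.00370412
Evidence: 0.0128523 + 0.053701 + 0.00370412 = 0.0702575
P(Species B | x) = 0.053701 / 0.0702575 ≈ 0.764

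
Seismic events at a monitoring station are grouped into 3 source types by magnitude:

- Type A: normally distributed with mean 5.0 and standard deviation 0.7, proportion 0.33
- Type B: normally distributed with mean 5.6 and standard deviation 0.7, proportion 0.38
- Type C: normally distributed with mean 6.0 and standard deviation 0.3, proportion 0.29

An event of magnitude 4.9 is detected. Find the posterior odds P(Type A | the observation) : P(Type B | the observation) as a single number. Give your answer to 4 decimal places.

Only the two components matter; the odds are (π_i f_i(x)) / (π_j f_j(x)).
Evaluate each component's likelihood at the observed value:
  L_A = 0.564132
  L_B = 0.345672
  L_C = 0.0016009
Posterior odds = (π_A·L_A) / (π_B·L_B) = (0.33·0.564132) / (0.38·0.345672) = 0.186163 / 0.131356 ≈ 1.4172

1.4172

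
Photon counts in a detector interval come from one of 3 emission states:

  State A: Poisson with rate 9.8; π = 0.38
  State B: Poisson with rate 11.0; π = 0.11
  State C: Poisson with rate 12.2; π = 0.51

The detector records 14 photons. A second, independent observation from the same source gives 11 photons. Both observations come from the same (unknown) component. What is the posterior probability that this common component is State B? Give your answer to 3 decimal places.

0.115

Posterior ∝ prior × likelihood, so P(k | x) ∝ P(Z=k) f_k(x); normalise over all components.
Since both observations come from the same component, the likelihood for component k is f_k(x₁)·f_k(x₂).
  f_A = [e^(−9.8)·9.8^14/14! = 0.047937] × [0.111236] = 0.00533232
  f_B = [e^(−11.0)·11.0^14/14! = 0.0727528] × [0.119378] = 0.00868509
  f_C = [e^(−12.2)·12.2^14/14! = 0.0933763] × [0.112308] = 0.0104869
Multiply by the mixture weights:
  P(Z=A)·f_A = 0.38 × 0.00533232 = 0.00202628
  P(Z=B)·f_B = 0.11 × 0.00868509 = 0.00095536
  P(Z=C)·f_C = 0.51 × 0.0104869 = 0.00534831
Denominator: 0.00202628 + 0.00095536 + 0.00534831 = 0.00832995
So the posterior for State B is 0.00095536 / 0.00832995 ≈ 0.115.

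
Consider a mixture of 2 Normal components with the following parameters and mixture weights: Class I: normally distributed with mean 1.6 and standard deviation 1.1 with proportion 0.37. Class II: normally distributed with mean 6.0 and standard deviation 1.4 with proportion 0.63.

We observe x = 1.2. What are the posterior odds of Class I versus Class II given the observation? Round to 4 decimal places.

249.7301

Only the two components matter; the odds are (π_i f_i(x)) / (π_j f_j(x)).
Evaluate each component's likelihood at the observed value:
  p_I = (1/(1.1·√(2π)))·exp(−(1.2−1.6)²/(2·1.1²)) = 0.362675·exp(-0.06612) = 0.339472
  p_II = (1/(1.4·√(2π)))·exp(−(1.2−6.0)²/(2·1.4²)) = 0.284959·exp(-5.87755) = 0.000798351
0.125605 / 0.000502961 ≈ 249.7301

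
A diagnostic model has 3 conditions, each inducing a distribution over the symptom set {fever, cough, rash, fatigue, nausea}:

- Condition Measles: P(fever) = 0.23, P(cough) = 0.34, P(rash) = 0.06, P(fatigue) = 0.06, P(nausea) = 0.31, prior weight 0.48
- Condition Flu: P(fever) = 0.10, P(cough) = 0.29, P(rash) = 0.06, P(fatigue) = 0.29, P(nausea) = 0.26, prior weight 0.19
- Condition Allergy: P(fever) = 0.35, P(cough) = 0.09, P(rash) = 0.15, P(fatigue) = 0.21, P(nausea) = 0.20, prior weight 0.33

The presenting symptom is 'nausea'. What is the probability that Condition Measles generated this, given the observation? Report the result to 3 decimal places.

0.563

Posterior ∝ prior × likelihood, so P(k | x) ∝ w_k f_k(x); normalise over all components.
Evaluate each component's likelihood at the observed value:
  p_Measles = P(nausea | comp) = 0.31
  p_Flu = P(nausea | comp) = 0.26
  p_Allergy = P(nausea | comp) = 0.20
Unnormalised posteriors:
  w_Measles·p_Measles = 0.48 × 0.31 = 0.1488
  w_Flu·p_Flu = 0.19 × 0.26 = 0.0494
  w_Allergy·p_Allergy = 0.33 × 0.2 = 0.066
Marginal: 0.1488 + 0.0494 + 0.066 = 0.2642
P(Condition Measles | x) ≈ 0.563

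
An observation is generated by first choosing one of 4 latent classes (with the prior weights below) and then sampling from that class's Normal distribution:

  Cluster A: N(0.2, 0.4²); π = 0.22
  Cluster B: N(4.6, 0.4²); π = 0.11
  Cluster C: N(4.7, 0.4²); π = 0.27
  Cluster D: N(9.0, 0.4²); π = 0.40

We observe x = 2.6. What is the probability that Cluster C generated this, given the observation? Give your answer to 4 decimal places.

0.4034

P(component k | x) = w_k·f_k(x) / marginal(x), where marginal(x) = Σ_j w_j·f_j(x).
Component likelihoods at x = 2.6:
  p_A = 1.51897e-08
  p_B = 3.7168e-06
  p_C = 1.03212e-06
  p_D = 2.56541e-56
Prior × likelihood for each component:
  w_A·p_A = 0.22 × 1.51897e-08 = 3.34174e-09
  w_B·p_B = 0.11 × 3.7168e-06 = 4.08848e-07
  w_C·p_C = 0.27 × 1.03212e-06 = 2.78672e-07
  w_D·p_D = 0.40 × 2.56541e-56 = 1.02616e-56
Sum: 3.34174e-09 + 4.08848e-07 + 2.78672e-07 + 1.02616e-56 = 6.90861e-07
P(Cluster C | 2.6) = 2.78672e-07 / 6.90861e-07 ≈ 0.4034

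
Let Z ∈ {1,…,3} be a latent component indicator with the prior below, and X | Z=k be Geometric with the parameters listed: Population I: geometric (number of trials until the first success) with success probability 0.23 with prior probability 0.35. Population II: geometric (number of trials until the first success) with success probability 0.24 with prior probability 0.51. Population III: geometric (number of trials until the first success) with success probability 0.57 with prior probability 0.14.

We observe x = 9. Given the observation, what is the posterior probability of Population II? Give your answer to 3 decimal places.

0.576

The responsibility of component k is P(Z=k) f_k(x) divided by Σ_j P(Z=j) f_j(x).
Evaluate each component's likelihood at the observed value:
  p_I = 0.23·(1−0.23)^8 = 0.23·0.123574 = 0.0284219
  p_II = 0.24·(1−0.24)^8 = 0.24·0.111303 = 0.0267128
  p_III = 0.57·(1−0.57)^8 = 0.57·0.00116882 = 0.000666227
Prior × likelihood for each component:
  P(Z=I)·p_I = 0.35 × 0.0284219 = 0.00994768
  P(Z=II)·p_II = 0.51 × 0.0267128 = 0.0136235
  P(Z=III)·p_III = 0.14 × 0.000666227 = 9.32718e-05
Marginal: 0.00994768 + 0.0136235 + 9.32718e-05 = 0.0236645
P(Population II | data) = 0.0136235 / 0.0236645 ≈ 0.576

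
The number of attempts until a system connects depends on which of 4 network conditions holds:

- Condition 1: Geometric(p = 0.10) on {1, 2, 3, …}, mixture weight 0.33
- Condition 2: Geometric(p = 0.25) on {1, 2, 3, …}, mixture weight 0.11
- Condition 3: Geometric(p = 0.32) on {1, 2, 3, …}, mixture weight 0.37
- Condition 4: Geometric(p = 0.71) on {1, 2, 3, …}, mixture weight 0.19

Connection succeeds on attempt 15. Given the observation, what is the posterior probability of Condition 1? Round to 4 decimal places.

Posterior ∝ prior × likelihood, so P(k | x) ∝ π_k f_k(x); normalise over all components.
Evaluate each component's likelihood at the observed value:
  f_1 = 0.10·(1−0.10)^14 = 0.10·0.228768 = 0.0228768
  f_2 = 0.25·(1−0.25)^14 = 0.25·0.0178179 = 0.00445449
  f_3 = 0.32·(1−0.32)^14 = 0.32·0.00451986 = 0.00144635
  f_4 = 0.71·(1−0.71)^14 = 0.71·2.97558e-08 = 2.11266e-08
Prior × likelihood for each component:
  π_1·f_1 = 0.33 × 0.0228768 = 0.00754934
  π_2·f_2 = 0.11 × 0.00445449 = 0.000489994
  π_3·f_3 = 0.37 × 0.00144635 = 0.000535151
  π_4·f_4 = 0.19 × 2.11266e-08 = 4.01406e-09
Normaliser: 0.00754934 + 0.000489994 + 0.000535151 + 4.01406e-09 = 0.00857449
Responsibility of Condition 1: 0.00754934 / 0.00857449 ≈ 0.8804

0.8804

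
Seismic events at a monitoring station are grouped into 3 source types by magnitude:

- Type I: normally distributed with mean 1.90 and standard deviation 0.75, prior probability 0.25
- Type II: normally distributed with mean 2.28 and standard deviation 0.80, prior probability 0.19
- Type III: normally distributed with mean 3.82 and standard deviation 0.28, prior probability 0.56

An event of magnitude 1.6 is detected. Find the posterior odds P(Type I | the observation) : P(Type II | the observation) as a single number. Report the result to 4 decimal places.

Only the two components matter; the odds are (w_i f_i(x)) / (w_j f_j(x)).
Evaluate each component's likelihood at the observed value:
  f_I = 0.491027
  f_II = 0.347481
  f_III = 3.18705e-14
Posterior odds = (w_I·f_I) / (w_II·f_II) = (0.25·0.491027) / (0.19·0.347481) = 0.122757 / 0.0660214 ≈ 1.8593

1.8593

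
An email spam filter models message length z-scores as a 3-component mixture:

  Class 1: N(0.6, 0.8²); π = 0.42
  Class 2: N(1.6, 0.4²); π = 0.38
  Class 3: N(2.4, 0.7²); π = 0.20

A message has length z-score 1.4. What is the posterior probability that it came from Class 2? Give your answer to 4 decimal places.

0.6655

By Bayes' theorem, P(k | x) = w_k f_k(x) / Σ_j w_j f_j(x).
Component likelihoods at x = 1.4:
  L_1 = (1/(0.8·√(2π)))·exp(−(1.4−0.6)²/(2·0.8²)) = 0.498678·exp(-0.50000) = 0.302463
  L_2 = (1/(0.4·√(2π)))·exp(−(1.4−1.6)²/(2·0.4²)) = 0.997356·exp(-0.12500) = 0.880163
  L_3 = (1/(0.7·√(2π)))·exp(−(1.4−2.4)²/(2·0.7²)) = 0.569918·exp(-1.02041) = 0.205426
Multiply by the mixture weights:
  w_1·L_1 = 0.42 × 0.302463 = 0.127035
  w_2·L_2 = 0.38 × 0.880163 = 0.334462
  w_3·L_3 = 0.20 × 0.205426 = 0.0410851
Denominator: 0.127035 + 0.334462 + 0.0410851 = 0.502582
So the posterior for Class 2 is 0.334462 / 0.502582 ≈ 0.6655.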